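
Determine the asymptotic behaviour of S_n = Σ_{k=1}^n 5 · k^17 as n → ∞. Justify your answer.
S_n ~ 5 · n^18 / 18

By integral comparison (Euler-Maclaurin), Σ_{k=1}^n 5 · k^17 = 5 · ∫_0^n x^17 dx + O(n^17) = 5 · n^18/18 + O(n^17). (Equivalently, Faulhaber's formula gives the same leading term.)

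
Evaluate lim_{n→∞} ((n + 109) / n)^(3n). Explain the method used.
lim = e^327

Rewrite as (1 + 109/n)^(3n). By the standard limit (1 + x/n)^n → e^x, we have (1 + 109/n)^n → e^109, and raising to the 3rd power gives e^327.
More precisely, ln[(1 + 109/n)^(3n)] = 3n · ln(1 + 109/n) = 3n · (109/n + O(1/n^2)) = 327 + O(1/n) → 327.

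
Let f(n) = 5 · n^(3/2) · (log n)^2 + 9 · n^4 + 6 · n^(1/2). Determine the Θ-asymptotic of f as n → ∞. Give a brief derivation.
f(n) ∈ Θ(n^4)

Compare the terms by growth order. For large n, n^a · (log n)^b dominates n^a' · (log n)^b' iff a > a', or (a = a' and b > b'). Ranking the 3 terms shows the dominant one is 9 · n^4. Hence f(n) ∈ Θ(n^4).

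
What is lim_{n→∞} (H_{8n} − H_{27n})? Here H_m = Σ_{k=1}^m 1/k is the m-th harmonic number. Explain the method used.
lim = ln(8/27)

Euler-Maclaurin gives H_m = ln m + γ + 1/(2m) + O(1/m^2). The γ and O(1/m) terms cancel in the difference:
  H_{8n} − H_{27n} = ln(8n) − ln(27n) + O(1/n) = ln(8/27) + O(1/n).
Hence the limit is ln(8/27).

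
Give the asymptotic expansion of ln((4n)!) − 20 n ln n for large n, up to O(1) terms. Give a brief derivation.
ln((4n)!) − 20 n ln n = −16 n ln n + 4(ln 4 − 1) n + (1/2) ln(2π·4n) + O(1/n)

Stirling: ln((4n)!) = 4n ln(4n) − 4n + (1/2) ln(2π·4n) + O(1/n).
Expand 4n ln(4n) = 4n (ln n + ln 4) = 4n ln n + 4n ln 4.
Subtract 20n ln n: leading term is (4 − 20) n ln n = −16 n ln n. The next term is 4n ln 4 − 4n = 4(ln 4 − 1) n. Then the (1/2) ln(2π·4n) correction.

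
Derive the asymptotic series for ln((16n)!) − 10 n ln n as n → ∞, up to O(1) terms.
ln((16n)!) − 10 n ln n = 6 n ln n + 16(ln 16 − 1) n + (1/2) ln(2π·16n) + O(1/n)

Stirling: ln((16n)!) = 16n ln(16n) − 16n + (1/2) ln(2π·16n) + O(1/n).
Expand 16n ln(16n) = 16n (ln n + ln 16) = 16n ln n + 16n ln 16.
Subtract 10n ln n: leading term is (16 − 10) n ln n = 6 n ln n. The next term is 16n ln 16 − 16n = 16(ln 16 − 1) n. Then the (1/2) ln(2π·16n) correction.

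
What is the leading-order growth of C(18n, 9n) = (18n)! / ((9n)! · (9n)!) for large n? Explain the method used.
C(18n, 9n) ~ (4)^(9n) · sqrt(1/(π·9n))

Write N = 9n. Apply Stirling to each factorial:
  (2N)! ~ sqrt(2π·2N) · (2N/e)^(2N),
  N! ~ sqrt(2π N) · (N/e)^N,
  (1N)! ~ sqrt(2π·1N) · (1N/e)^(1N).
The exponential factors combine to (2N)^(2N) / (N^N · (1N)^(1N)) = 2^(2N)/1^(1N) = (2^2/1^1)^N = (4)^N.
The square-root prefactors combine to sqrt(2π·2N) / (sqrt(2π N)·sqrt(2π·1N)) = sqrt(2 / (2π·1·N)) = sqrt(1/(π·9n)).
Substituting N = 9n: C(18n, 9n) ~ (4)^(9n) · sqrt(1/(π·9n)).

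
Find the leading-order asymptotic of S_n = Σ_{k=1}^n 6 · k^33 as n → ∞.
S_n ~ 3 · n^34 / 17

By integral comparison (Euler-Maclaurin), Σ_{k=1}^n 6 · k^33 = 6 · ∫_0^n x^33 dx + O(n^33) = 6 · n^34/34 = 3 · n^34 / 17 + O(n^33). (Equivalently, Faulhaber's formula gives the same leading term.)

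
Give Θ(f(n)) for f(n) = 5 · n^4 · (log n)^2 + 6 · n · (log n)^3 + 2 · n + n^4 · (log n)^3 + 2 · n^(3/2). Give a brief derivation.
f(n) ∈ Θ(n^4 · (log n)^3)

Compare the terms by growth order. For large n, n^a · (log n)^b dominates n^a' · (log n)^b' iff a > a', or (a = a' and b > b'). Ranking the 5 terms shows the dominant one is n^4 · (log n)^3. Hence f(n) ∈ Θ(n^4 · (log n)^3).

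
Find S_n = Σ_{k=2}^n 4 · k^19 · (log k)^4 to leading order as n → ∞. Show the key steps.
S_n ~ n^20 · (log n)^4 / 5

By integral comparison, S_n = ∫_1^n 4 · x^19 · (log x)^4 dx + O(n^19 · (log n)^4). For the integral, the leading term of ∫_1^n x^19 (log x)^4 dx is n^20/20 · (log n)^4 (by repeated integration by parts; each step lowers the log-exponent and produces a relatively O(1/log n) correction). Hence S_n ~ n^20 · (log n)^4 / 5.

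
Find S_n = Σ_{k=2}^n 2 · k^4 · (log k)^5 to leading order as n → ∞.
S_n ~ 2 · n^5 · (log n)^5 / 5

By integral comparison, S_n = ∫_1^n 2 · x^4 · (log x)^5 dx + O(n^4 · (log n)^5). For the integral, the leading term of ∫_1^n x^4 (log x)^5 dx is n^5/5 · (log n)^5 (by repeated integration by parts; each step lowers the log-exponent and produces a relatively O(1/log n) correction). Hence S_n ~ 2 · n^5 · (log n)^5 / 5.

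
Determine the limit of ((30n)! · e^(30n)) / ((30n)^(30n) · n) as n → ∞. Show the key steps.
lim = 0

Stirling: (30n)! ~ sqrt(2π·30n) · (30n/e)^(30n). Hence
  (30n)! · e^(30n) / (30n)^(30n) ~ sqrt(2π·30n).
Dividing by n: sqrt(2π·30n) / n = sqrt(2π·30) · n^((1−2)/2), so the expression behaves like sqrt(2π·30) · n^((1−2)/2) → 0.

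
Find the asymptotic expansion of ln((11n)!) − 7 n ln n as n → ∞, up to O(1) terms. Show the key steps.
ln((11n)!) − 7 n ln n = 4 n ln n + 11(ln 11 − 1) n + (1/2) ln(2π·11n) + O(1/n)

Stirling: ln((11n)!) = 11n ln(11n) − 11n + (1/2) ln(2π·11n) + O(1/n).
Expand 11n ln(11n) = 11n (ln n + ln 11) = 11n ln n + 11n ln 11.
Subtract 7n ln n: leading term is (11 − 7) n ln n = 4 n ln n. The next term is 11n ln 11 − 11n = 11(ln 11 − 1) n. Then the (1/2) ln(2π·11n) correction.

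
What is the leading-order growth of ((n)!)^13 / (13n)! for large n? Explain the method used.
((n)!)^13/(13n)! ~ ((2π·n)^(12/2) / sqrt(13)) · 13^(−13·n)  →  0

Write N = n. Stirling: N! ~ sqrt(2π N)(N/e)^N and (13N)! ~ sqrt(2π·13N)·(13N/e)^(13N).
  (N!)^13/(13N)! ~ (2π N)^(13/2) (N/e)^(13N) / [sqrt(2π·13N) (13N/e)^(13N)]
     = (2π N)^(13/2) / sqrt(2π·13N) · (N/(13N))^(13N)
     = (2π N)^((13−1)/2) / sqrt(13) · 13^(−13N).
Since 13^13 > 1, the factor 13^(−13N) decays exponentially, so the ratio → 0. Substituting N = n gives the stated form.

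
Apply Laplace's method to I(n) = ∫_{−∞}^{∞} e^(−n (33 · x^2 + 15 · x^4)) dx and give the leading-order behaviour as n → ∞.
I(n) ~ sqrt(π/(33n))

φ(x) = 33 · x^2 + 15 · x^4 has its unique global minimum at x* = 0 (since φ'(x) = 66x + 60x^3 = 0 only at x = 0 for real x with both coefficients positive, and φ → ∞ as |x| → ∞). At x* = 0, φ(0) = 0 and φ''(0) = 66. Laplace's method then gives
  I(n) ~ sqrt(2π / (n · φ''(0))) · e^(−n φ(0)) = sqrt(2π / (66n)) = sqrt(π/(33n)).
The 15 · x^4 term contributes only at subleading order (an O(1/n) relative correction).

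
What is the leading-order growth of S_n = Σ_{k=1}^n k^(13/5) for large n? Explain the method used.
S_n ~ (5/18) · n^(18/5)

Integral comparison: Σ_{k=1}^n k^(13/5) = ∫_0^n x^(13/5) dx + O(n^(13/5)). The integral is n^(1 + 13/5) / (1 + 13/5) = n^((13+5)/5) / ((13+5)/5) = (5/18) · n^(18/5).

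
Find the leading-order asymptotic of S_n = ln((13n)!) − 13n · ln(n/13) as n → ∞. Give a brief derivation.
S_n ~ 13n · (ln 169 − 1) + O(ln n)

Stirling: ln((13n)!) = 13n ln(13n) − 13n + O(ln n).
  S_n = 13n ln(13n) − 13n − 13n ln(n/13) + O(ln n)
      = 13n ln(13n) − 13n ln n + 13n ln 13 − 13n + O(ln n)
      = 13n ln 13 + 13n ln 13 − 13n + O(ln n)
      = 13n (ln 169 − 1) + O(ln n).
Numerically ln(169) − 1 ≈ 4.1299.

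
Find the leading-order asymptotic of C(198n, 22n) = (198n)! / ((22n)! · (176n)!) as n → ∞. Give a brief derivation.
C(198n, 22n) ~ (387420489/16777216)^(22n) · sqrt(9/(16π·22n))

Write N = 22n. Apply Stirling to each factorial:
  (9N)! ~ sqrt(2π·9N) · (9N/e)^(9N),
  N! ~ sqrt(2π N) · (N/e)^N,
  (8N)! ~ sqrt(2π·8N) · (8N/e)^(8N).
The exponential factors combine to (9N)^(9N) / (N^N · (8N)^(8N)) = 9^(9N)/8^(8N) = (9^9/8^8)^N = (387420489/16777216)^N.
The square-root prefactors combine to sqrt(2π·9N) / (sqrt(2π N)·sqrt(2π·8N)) = sqrt(9 / (2π·8·N)) = sqrt(9/(16π·22n)).
Substituting N = 22n: C(198n, 22n) ~ (387420489/16777216)^(22n) · sqrt(9/(16π·22n)).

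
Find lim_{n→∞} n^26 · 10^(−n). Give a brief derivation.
lim = 0

Exponentials with base > 1 dominate every fixed polynomial: for any fixed c, n^c / 10^n → 0 as n → ∞ (e.g. by the ratio test, or by writing 10^n = e^(n ln 10) and noting e^(n ln 10) / n^c → ∞). Hence n^26 · 10^(−n) = n^26 / 10^n → 0.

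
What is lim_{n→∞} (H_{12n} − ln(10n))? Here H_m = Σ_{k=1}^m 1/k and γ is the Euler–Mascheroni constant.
lim = ln(6/5) + γ

By Euler-Maclaurin, H_m = ln m + γ + O(1/m). So
  H_{12n} − ln(10n) = ln(12n) + γ − ln(10n) + O(1/n)
                       = ln(12/10) + γ + O(1/n).
Hence the limit is ln(12/10) + γ (= ln(6/5)).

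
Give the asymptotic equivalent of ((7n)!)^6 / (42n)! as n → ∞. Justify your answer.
((7n)!)^6/(42n)! ~ ((2π·7n)^(5/2) / sqrt(6)) · 6^(−6·7n)  →  0

Write N = 7n. Stirling: N! ~ sqrt(2π N)(N/e)^N and (6N)! ~ sqrt(2π·6N)·(6N/e)^(6N).
  (N!)^6/(6N)! ~ (2π N)^(6/2) (N/e)^(6N) / [sqrt(2π·6N) (6N/e)^(6N)]
     = (2π N)^(6/2) / sqrt(2π·6N) · (N/(6N))^(6N)
     = (2π N)^((6−1)/2) / sqrt(6) · 6^(−6N).
Since 6^6 > 1, the factor 6^(−6N) decays exponentially, so the ratio → 0. Substituting N = 7n gives the stated form.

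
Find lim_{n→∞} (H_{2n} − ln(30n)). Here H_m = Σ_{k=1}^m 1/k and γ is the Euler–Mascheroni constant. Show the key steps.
lim = −ln 15 + γ

By Euler-Maclaurin, H_m = ln m + γ + O(1/m). So
  H_{2n} − ln(30n) = ln(2n) + γ − ln(30n) + O(1/n)
                       = ln(2/30) + γ + O(1/n).
Hence the limit is ln(2/30) + γ (= −ln 15).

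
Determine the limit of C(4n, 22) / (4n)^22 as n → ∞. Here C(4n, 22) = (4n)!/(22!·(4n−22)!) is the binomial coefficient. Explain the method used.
lim = 1/22! = 1/1124000727777607680000

With N = 4n → ∞: C(N, 22) / N^22 = [N(N−1)…(N−21)] / (22! · N^22) = (1/22!) · 1 · (1 − 1/(4n)) · … · (1 − 21/(4n)). Each factor → 1 as N → ∞, so the limit is 1/22! = 1/1124000727777607680000.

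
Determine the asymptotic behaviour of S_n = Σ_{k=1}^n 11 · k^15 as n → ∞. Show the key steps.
S_n ~ 11 · n^16 / 16

By integral comparison (Euler-Maclaurin), Σ_{k=1}^n 11 · k^15 = 11 · ∫_0^n x^15 dx + O(n^15) = 11 · n^16/16 + O(n^15). (Equivalently, Faulhaber's formula gives the same leading term.)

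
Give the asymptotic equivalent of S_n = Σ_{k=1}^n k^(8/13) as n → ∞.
S_n ~ (13/21) · n^(21/13)

Integral comparison: Σ_{k=1}^n k^(8/13) = ∫_0^n x^(8/13) dx + O(n^(8/13)). The integral is n^(1 + 8/13) / (1 + 8/13) = n^((8+13)/13) / ((8+13)/13) = (13/21) · n^(21/13).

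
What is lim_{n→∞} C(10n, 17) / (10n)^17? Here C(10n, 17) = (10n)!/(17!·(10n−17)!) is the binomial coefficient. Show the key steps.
lim = 1/17! = 1/355687428096000

With N = 10n → ∞: C(N, 17) / N^17 = [N(N−1)…(N−16)] / (17! · N^17) = (1/17!) · 1 · (1 − 1/(10n)) · … · (1 − 16/(10n)). Each factor → 1 as N → ∞, so the limit is 1/17! = 1/355687428096000.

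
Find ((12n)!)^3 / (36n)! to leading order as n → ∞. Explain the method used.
((12n)!)^3/(36n)! ~ ((2π·12n)^(2/2) / sqrt(3)) · 3^(−3·12n)  →  0

Write N = 12n. Stirling: N! ~ sqrt(2π N)(N/e)^N and (3N)! ~ sqrt(2π·3N)·(3N/e)^(3N).
  (N!)^3/(3N)! ~ (2π N)^(3/2) (N/e)^(3N) / [sqrt(2π·3N) (3N/e)^(3N)]
     = (2π N)^(3/2) / sqrt(2π·3N) · (N/(3N))^(3N)
     = (2π N)^((3−1)/2) / sqrt(3) · 3^(−3N).
Since 3^3 > 1, the factor 3^(−3N) decays exponentially, so the ratio → 0. Substituting N = 12n gives the stated form.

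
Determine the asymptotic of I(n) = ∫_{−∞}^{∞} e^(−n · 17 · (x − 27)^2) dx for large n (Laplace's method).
I(n) = sqrt(π/(17n))

Here φ(x) = 17 · (x − 27)^2 has its unique minimum at x* = 27 with φ(x*) = 0 and φ''(x*) = 34. Laplace's method gives
  I(n) ~ e^(−n φ(x*)) · sqrt(2π / (n · φ''(x*))) = sqrt(2π / (34n)) = sqrt(π/(17n)).
This is exact: substituting u = (x − 27)·sqrt(17n) gives I(n) = (1/sqrt(17n)) ∫_{−∞}^{∞} e^(−u^2) du = sqrt(π/(17n)).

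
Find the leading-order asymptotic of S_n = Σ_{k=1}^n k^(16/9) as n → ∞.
S_n ~ (9/25) · n^(25/9)

Integral comparison: Σ_{k=1}^n k^(16/9) = ∫_0^n x^(16/9) dx + O(n^(16/9)). The integral is n^(1 + 16/9) / (1 + 16/9) = n^((16+9)/9) / ((16+9)/9) = (9/25) · n^(25/9).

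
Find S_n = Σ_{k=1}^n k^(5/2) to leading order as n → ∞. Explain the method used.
S_n ~ (2/7) · n^(7/2)

Integral comparison: Σ_{k=1}^n k^(5/2) = ∫_0^n x^(5/2) dx + O(n^(5/2)). The integral is n^(1 + 5/2) / (1 + 5/2) = n^((5+2)/2) / ((5+2)/2) = (2/7) · n^(7/2).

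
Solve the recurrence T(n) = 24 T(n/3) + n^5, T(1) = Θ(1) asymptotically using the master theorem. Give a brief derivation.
T(n) = Θ(n^5)

log_3 24 ≈ 2.893. f(n) = n^5 dominates n^(log_3 24) since 5 > 2.893, and the regularity condition a·f(n/b) = 24·(n/3)^5 = (24/243)·n^5 ≤ c·f(n) holds with c = 24/243 ≈ 0.0988 < 1. So this is Case 3: T(n) = Θ(f(n)) = Θ(n^5).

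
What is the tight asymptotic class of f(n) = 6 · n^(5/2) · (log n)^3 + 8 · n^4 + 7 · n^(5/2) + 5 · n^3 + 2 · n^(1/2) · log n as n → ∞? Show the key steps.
f(n) ∈ Θ(n^4)

Compare the terms by growth order. For large n, n^a · (log n)^b dominates n^a' · (log n)^b' iff a > a', or (a = a' and b > b'). Ranking the 5 terms shows the dominant one is 8 · n^4. Hence f(n) ∈ Θ(n^4).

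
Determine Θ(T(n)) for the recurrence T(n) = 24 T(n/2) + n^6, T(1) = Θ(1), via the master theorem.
T(n) = Θ(n^6)

log_2 24 ≈ 4.585. f(n) = n^6 dominates n^(log_2 24) since 6 > 4.585, and the regularity condition a·f(n/b) = 24·(n/2)^6 = (24/64)·n^6 ≤ c·f(n) holds with c = 24/64 ≈ 0.375 < 1. So this is Case 3: T(n) = Θ(f(n)) = Θ(n^6).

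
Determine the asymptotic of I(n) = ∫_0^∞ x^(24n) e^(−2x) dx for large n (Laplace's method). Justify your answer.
I(n) ~ (sqrt(2π·24n) / 2) · (24n/(2e))^(24n)

Write the integrand as exp(24n ln x − 2x) and set f(x) = 24n ln x − 2x. Then f'(x) = 24n/x − 2 = 0 at x* = 24n/2, and f''(x*) = −24n/x*^2 = −2^2/(24n). Laplace's method (interior maximum) gives
  I(n) ~ e^(f(x*)) · sqrt(2π / |f''(x*)|)
        = exp(24n ln(24n/2) − 24n) · sqrt(2π · 24n / 2^2)
        = (24n/2)^(24n) e^(−24n) · sqrt(2π·24n) / 2
        = (sqrt(2π·24n) / 2) · (24n/(2e))^(24n).
This matches Γ(24n+1)/2^(24n+1) with Stirling applied to Γ.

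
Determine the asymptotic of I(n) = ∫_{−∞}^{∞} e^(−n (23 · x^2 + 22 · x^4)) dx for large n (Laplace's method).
I(n) ~ sqrt(π/(23n))

φ(x) = 23 · x^2 + 22 · x^4 has its unique global minimum at x* = 0 (since φ'(x) = 46x + 88x^3 = 0 only at x = 0 for real x with both coefficients positive, and φ → ∞ as |x| → ∞). At x* = 0, φ(0) = 0 and φ''(0) = 46. Laplace's method then gives
  I(n) ~ sqrt(2π / (n · φ''(0))) · e^(−n φ(0)) = sqrt(2π / (46n)) = sqrt(π/(23n)).
The 22 · x^4 term contributes only at subleading order (an O(1/n) relative correction).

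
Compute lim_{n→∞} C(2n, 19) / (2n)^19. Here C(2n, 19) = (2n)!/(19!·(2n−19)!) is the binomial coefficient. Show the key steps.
lim = 1/19! = 1/121645100408832000

With N = 2n → ∞: C(N, 19) / N^19 = [N(N−1)…(N−18)] / (19! · N^19) = (1/19!) · 1 · (1 − 1/(2n)) · … · (1 − 18/(2n)). Each factor → 1 as N → ∞, so the limit is 1/19! = 1/121645100408832000.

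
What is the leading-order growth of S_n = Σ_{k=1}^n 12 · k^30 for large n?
S_n ~ 12 · n^31 / 31

By integral comparison (Euler-Maclaurin), Σ_{k=1}^n 12 · k^30 = 12 · ∫_0^n x^30 dx + O(n^30) = 12 · n^31/31 + O(n^30). (Equivalently, Faulhaber's formula gives the same leading term.)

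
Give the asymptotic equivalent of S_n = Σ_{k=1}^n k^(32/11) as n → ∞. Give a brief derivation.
S_n ~ (11/43) · n^(43/11)

Integral comparison: Σ_{k=1}^n k^(32/11) = ∫_0^n x^(32/11) dx + O(n^(32/11)). The integral is n^(1 + 32/11) / (1 + 32/11) = n^((32+11)/11) / ((32+11)/11) = (11/43) · n^(43/11).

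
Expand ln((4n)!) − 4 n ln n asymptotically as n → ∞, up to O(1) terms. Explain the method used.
ln((4n)!) − 4 n ln n = 4(ln 4 − 1) n + (1/2) ln(2π·4n) + O(1/n)

Stirling: ln((4n)!) = 4n ln(4n) − 4n + (1/2) ln(2π·4n) + O(1/n).
Since 4n ln(4n) = 4n ln n + 4n ln 4, subtracting 4n ln n cancels the n ln n term exactly. What remains is 4(ln 4 − 1) n + (1/2) ln(2π·4n) + O(1/n).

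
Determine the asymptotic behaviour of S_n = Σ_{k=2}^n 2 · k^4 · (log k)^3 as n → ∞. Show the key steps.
S_n ~ 2 · n^5 · (log n)^3 / 5

By integral comparison, S_n = ∫_1^n 2 · x^4 · (log x)^3 dx + O(n^4 · (log n)^3). For the integral, the leading term of ∫_1^n x^4 (log x)^3 dx is n^5/5 · (log n)^3 (by repeated integration by parts; each step lowers the log-exponent and produces a relatively O(1/log n) correction). Hence S_n ~ 2 · n^5 · (log n)^3 / 5.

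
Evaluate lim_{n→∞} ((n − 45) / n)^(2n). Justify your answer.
lim = e^(−90)

Rewrite as (1 − 45/n)^(2n). By the standard limit (1 + x/n)^n → e^x, we have (1 − 45/n)^n → e^(−45), and raising to the 2nd power gives e^(−90).
More precisely, ln[(1 − 45/n)^(2n)] = 2n · ln(1 − 45/n) = 2n · (-45/n + O(1/n^2)) = -90 + O(1/n) → -90.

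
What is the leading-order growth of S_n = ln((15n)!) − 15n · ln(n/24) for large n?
S_n ~ 15n · (ln 360 − 1) + O(ln n)

Stirling: ln((15n)!) = 15n ln(15n) − 15n + O(ln n).
  S_n = 15n ln(15n) − 15n − 15n ln(n/24) + O(ln n)
      = 15n ln(15n) − 15n ln n + 15n ln 24 − 15n + O(ln n)
      = 15n ln 15 + 15n ln 24 − 15n + O(ln n)
      = 15n (ln 360 − 1) + O(ln n).
Numerically ln(360) − 1 ≈ 4.8861.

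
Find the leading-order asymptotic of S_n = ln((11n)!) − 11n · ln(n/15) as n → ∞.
S_n ~ 11n · (ln 165 − 1) + O(ln n)

Stirling: ln((11n)!) = 11n ln(11n) − 11n + O(ln n).
  S_n = 11n ln(11n) − 11n − 11n ln(n/15) + O(ln n)
      = 11n ln(11n) − 11n ln n + 11n ln 15 − 11n + O(ln n)
      = 11n ln 11 + 11n ln 15 − 11n + O(ln n)
      = 11n (ln 165 − 1) + O(ln n).
Numerically ln(165) − 1 ≈ 4.1059.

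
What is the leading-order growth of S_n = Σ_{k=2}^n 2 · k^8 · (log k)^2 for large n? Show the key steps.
S_n ~ 2 · n^9 · (log n)^2 / 9

By integral comparison, S_n = ∫_1^n 2 · x^8 · (log x)^2 dx + O(n^8 · (log n)^2). For the integral, the leading term of ∫_1^n x^8 (log x)^2 dx is n^9/9 · (log n)^2 (by repeated integration by parts; each step lowers the log-exponent and produces a relatively O(1/log n) correction). Hence S_n ~ 2 · n^9 · (log n)^2 / 9.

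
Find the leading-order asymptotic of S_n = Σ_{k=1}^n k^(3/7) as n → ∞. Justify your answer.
S_n ~ (7/10) · n^(10/7)

Integral comparison: Σ_{k=1}^n k^(3/7) = ∫_0^n x^(3/7) dx + O(n^(3/7)). The integral is n^(1 + 3/7) / (1 + 3/7) = n^((3+7)/7) / ((3+7)/7) = (7/10) · n^(10/7).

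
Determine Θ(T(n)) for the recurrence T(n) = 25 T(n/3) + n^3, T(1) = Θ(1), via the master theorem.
T(n) = Θ(n^3)

log_3 25 ≈ 2.930. f(n) = n^3 dominates n^(log_3 25) since 3 > 2.930, and the regularity condition a·f(n/b) = 25·(n/3)^3 = (25/27)·n^3 ≤ c·f(n) holds with c = 25/27 ≈ 0.926 < 1. So this is Case 3: T(n) = Θ(f(n)) = Θ(n^3).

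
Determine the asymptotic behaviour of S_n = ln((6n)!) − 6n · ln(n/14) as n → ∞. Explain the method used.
S_n ~ 6n · (ln 84 − 1) + O(ln n)

Stirling: ln((6n)!) = 6n ln(6n) − 6n + O(ln n).
  S_n = 6n ln(6n) − 6n − 6n ln(n/14) + O(ln n)
      = 6n ln(6n) − 6n ln n + 6n ln 14 − 6n + O(ln n)
      = 6n ln 6 + 6n ln 14 − 6n + O(ln n)
      = 6n (ln 84 − 1) + O(ln n).
Numerically ln(84) − 1 ≈ 3.4308.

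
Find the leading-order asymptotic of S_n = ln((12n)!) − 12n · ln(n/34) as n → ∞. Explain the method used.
S_n ~ 12n · (ln 408 − 1) + O(ln n)

Stirling: ln((12n)!) = 12n ln(12n) − 12n + O(ln n).
  S_n = 12n ln(12n) − 12n − 12n ln(n/34) + O(ln n)
      = 12n ln(12n) − 12n ln n + 12n ln 34 − 12n + O(ln n)
      = 12n ln 12 + 12n ln 34 − 12n + O(ln n)
      = 12n (ln 408 − 1) + O(ln n).
Numerically ln(408) − 1 ≈ 5.0113.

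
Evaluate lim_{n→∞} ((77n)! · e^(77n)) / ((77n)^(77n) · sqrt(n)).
lim = sqrt(2π·77)

Stirling: (77n)! ~ sqrt(2π·77n) · (77n/e)^(77n). Hence
  (77n)! · e^(77n) / (77n)^(77n) ~ sqrt(2π·77n).
Dividing by sqrt(n): sqrt(2π·77n) / sqrt(n) = sqrt(2π·77) · n^((1−1)/2), so the limit is sqrt(2π·77).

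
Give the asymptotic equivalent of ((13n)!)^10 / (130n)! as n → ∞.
((13n)!)^10/(130n)! ~ ((2π·13n)^(9/2) / sqrt(10)) · 10^(−10·13n)  →  0

Write N = 13n. Stirling: N! ~ sqrt(2π N)(N/e)^N and (10N)! ~ sqrt(2π·10N)·(10N/e)^(10N).
  (N!)^10/(10N)! ~ (2π N)^(10/2) (N/e)^(10N) / [sqrt(2π·10N) (10N/e)^(10N)]
     = (2π N)^(10/2) / sqrt(2π·10N) · (N/(10N))^(10N)
     = (2π N)^((10−1)/2) / sqrt(10) · 10^(−10N).
Since 10^10 > 1, the factor 10^(−10N) decays exponentially, so the ratio → 0. Substituting N = 13n gives the stated form.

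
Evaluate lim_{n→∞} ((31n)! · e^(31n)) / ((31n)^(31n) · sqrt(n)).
lim = sqrt(2π·31)

Stirling: (31n)! ~ sqrt(2π·31n) · (31n/e)^(31n). Hence
  (31n)! · e^(31n) / (31n)^(31n) ~ sqrt(2π·31n).
Dividing by sqrt(n): sqrt(2π·31n) / sqrt(n) = sqrt(2π·31) · n^((1−1)/2), so the limit is sqrt(2π·31).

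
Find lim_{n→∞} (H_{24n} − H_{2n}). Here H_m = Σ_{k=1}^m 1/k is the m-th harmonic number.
lim = ln(24/2) = ln 12

Euler-Maclaurin gives H_m = ln m + γ + 1/(2m) + O(1/m^2). The γ and O(1/m) terms cancel in the difference:
  H_{24n} − H_{2n} = ln(24n) − ln(2n) + O(1/n) = ln(24/2) + O(1/n).
Hence the limit is ln(24/2) = ln 12.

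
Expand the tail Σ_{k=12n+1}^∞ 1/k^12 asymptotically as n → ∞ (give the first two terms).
Σ_{k>12n} 1/k^12 = 1/(11 · (12n)^11) − 1/(2 · (12n)^12) + O(1/(12n)^13)

Compare to the integral: ∫_{12n}^∞ x^(−12) dx = [−x^(−11)/11]_{12n}^∞ = 1/((12−1)·(12n)^11). The Euler-Maclaurin correction adds −f(12n)/2 = −1/(2·(12n)^12). Euler-Maclaurin then gives
  Σ_{k>12n} 1/k^12 = ∫_{12n}^∞ dx/x^12 − 1/(2·(12n)^12) + O(1/(12n)^13).
(Equivalently this is ζ(12) − Σ_{k≤12n} 1/k^12.)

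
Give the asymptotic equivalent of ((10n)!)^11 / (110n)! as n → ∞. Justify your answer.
((10n)!)^11/(110n)! ~ ((2π·10n)^(10/2) / sqrt(11)) · 11^(−11·10n)  →  0

Write N = 10n. Stirling: N! ~ sqrt(2π N)(N/e)^N and (11N)! ~ sqrt(2π·11N)·(11N/e)^(11N).
  (N!)^11/(11N)! ~ (2π N)^(11/2) (N/e)^(11N) / [sqrt(2π·11N) (11N/e)^(11N)]
     = (2π N)^(11/2) / sqrt(2π·11N) · (N/(11N))^(11N)
     = (2π N)^((11−1)/2) / sqrt(11) · 11^(−11N).
Since 11^11 > 1, the factor 11^(−11N) decays exponentially, so the ratio → 0. Substituting N = 10n gives the stated form.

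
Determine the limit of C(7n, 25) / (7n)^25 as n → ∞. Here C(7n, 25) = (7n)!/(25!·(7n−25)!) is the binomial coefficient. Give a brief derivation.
lim = 1/25! = 1/15511210043330985984000000

With N = 7n → ∞: C(N, 25) / N^25 = [N(N−1)…(N−24)] / (25! · N^25) = (1/25!) · 1 · (1 − 1/(7n)) · … · (1 − 24/(7n)). Each factor → 1 as N → ∞, so the limit is 1/25! = 1/15511210043330985984000000.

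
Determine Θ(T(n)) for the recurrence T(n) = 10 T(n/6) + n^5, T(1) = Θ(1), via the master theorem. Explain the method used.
T(n) = Θ(n^5)

log_6 10 ≈ 1.285. f(n) = n^5 dominates n^(log_6 10) since 5 > 1.285, and the regularity condition a·f(n/b) = 10·(n/6)^5 = (10/7776)·n^5 ≤ c·f(n) holds with c = 10/7776 ≈ 0.00129 < 1. So this is Case 3: T(n) = Θ(f(n)) = Θ(n^5).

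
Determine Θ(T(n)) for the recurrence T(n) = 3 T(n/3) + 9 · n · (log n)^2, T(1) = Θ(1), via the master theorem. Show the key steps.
T(n) = Θ(n · (log n)^3)

Here log_3 3 = 1 and f(n) = 9 · n · (log n)^2 = Θ(n^(log_3 3) · (log n)^2). This is the extended Case 2 of the master theorem (f matches the critical exponent up to log factors), giving T(n) = Θ(n^(log_3 3) · (log n)^(2+1)) = Θ(n · (log n)^3).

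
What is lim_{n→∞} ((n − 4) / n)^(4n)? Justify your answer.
lim = e^(−16)

Rewrite as (1 − 4/n)^(4n). By the standard limit (1 + x/n)^n → e^x, we have (1 − 4/n)^n → e^(−4), and raising to the 4th power gives e^(−16).
More precisely, ln[(1 − 4/n)^(4n)] = 4n · ln(1 − 4/n) = 4n · (-4/n + O(1/n^2)) = -16 + O(1/n) → -16.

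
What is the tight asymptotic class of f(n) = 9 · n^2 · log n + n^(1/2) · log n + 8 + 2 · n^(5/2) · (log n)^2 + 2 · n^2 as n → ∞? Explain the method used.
f(n) ∈ Θ(n^(5/2) · (log n)^2)

Compare the terms by growth order. For large n, n^a · (log n)^b dominates n^a' · (log n)^b' iff a > a', or (a = a' and b > b'). Ranking the 5 terms shows the dominant one is 2 · n^(5/2) · (log n)^2. Hence f(n) ∈ Θ(n^(5/2) · (log n)^2).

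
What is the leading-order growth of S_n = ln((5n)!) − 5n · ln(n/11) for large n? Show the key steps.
S_n ~ 5n · (ln 55 − 1) + O(ln n)

Stirling: ln((5n)!) = 5n ln(5n) − 5n + O(ln n).
  S_n = 5n ln(5n) − 5n − 5n ln(n/11) + O(ln n)
      = 5n ln(5n) − 5n ln n + 5n ln 11 − 5n + O(ln n)
      = 5n ln 5 + 5n ln 11 − 5n + O(ln n)
      = 5n (ln 55 − 1) + O(ln n).
Numerically ln(55) − 1 ≈ 3.0073.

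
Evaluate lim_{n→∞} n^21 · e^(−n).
lim = 0

Exponentials with base > 1 dominate every fixed polynomial: for any fixed c, n^c / e^n → 0 as n → ∞ (e.g. by the ratio test, or since e^n grows faster than any power of n). Hence n^21 · e^(−n) = n^21 / e^n → 0.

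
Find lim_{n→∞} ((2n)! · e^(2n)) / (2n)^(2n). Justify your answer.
lim = ∞

Stirling: (2n)! ~ sqrt(2π·2n) · (2n/e)^(2n). Hence
  (2n)! · e^(2n) / (2n)^(2n) ~ sqrt(2π·2n) = sqrt(2π·2) · sqrt(n) → ∞.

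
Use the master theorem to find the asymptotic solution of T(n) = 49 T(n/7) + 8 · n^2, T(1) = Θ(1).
T(n) = Θ(n^2 log n)

log_7 49 = 2, and f(n) = 8 · n^2 = Θ(n^(log_7 49)). This is Case 2 of the master theorem: T(n) = Θ(f(n) · log n) = Θ(n^2 log n).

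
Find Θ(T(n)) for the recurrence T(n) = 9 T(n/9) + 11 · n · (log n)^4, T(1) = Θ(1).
T(n) = Θ(n · (log n)^5)

Here log_9 9 = 1 and f(n) = 11 · n · (log n)^4 = Θ(n^(log_9 9) · (log n)^4). This is the extended Case 2 of the master theorem (f matches the critical exponent up to log factors), giving T(n) = Θ(n^(log_9 9) · (log n)^(4+1)) = Θ(n · (log n)^5).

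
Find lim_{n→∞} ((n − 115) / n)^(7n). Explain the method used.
lim = e^(−805)

Rewrite as (1 − 115/n)^(7n). By the standard limit (1 + x/n)^n → e^x, we have (1 − 115/n)^n → e^(−115), and raising to the 7th power gives e^(−805).
More precisely, ln[(1 − 115/n)^(7n)] = 7n · ln(1 − 115/n) = 7n · (-115/n + O(1/n^2)) = -805 + O(1/n) → -805.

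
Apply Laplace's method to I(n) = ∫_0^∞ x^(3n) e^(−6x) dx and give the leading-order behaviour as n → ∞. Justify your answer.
I(n) ~ (sqrt(2π·3n) / 6) · (3n/(6e))^(3n)

Write the integrand as exp(3n ln x − 6x) and set f(x) = 3n ln x − 6x. Then f'(x) = 3n/x − 6 = 0 at x* = 3n/6, and f''(x*) = −3n/x*^2 = −6^2/(3n). Laplace's method (interior maximum) gives
  I(n) ~ e^(f(x*)) · sqrt(2π / |f''(x*)|)
        = exp(3n ln(3n/6) − 3n) · sqrt(2π · 3n / 6^2)
        = (3n/6)^(3n) e^(−3n) · sqrt(2π·3n) / 6
        = (sqrt(2π·3n) / 6) · (3n/(6e))^(3n).
This matches Γ(3n+1)/6^(3n+1) with Stirling applied to Γ.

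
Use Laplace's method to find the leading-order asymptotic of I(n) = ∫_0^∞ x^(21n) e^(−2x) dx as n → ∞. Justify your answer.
I(n) ~ (sqrt(2π·21n) / 2) · (21n/(2e))^(21n)

Write the integrand as exp(21n ln x − 2x) and set f(x) = 21n ln x − 2x. Then f'(x) = 21n/x − 2 = 0 at x* = 21n/2, and f''(x*) = −21n/x*^2 = −2^2/(21n). Laplace's method (interior maximum) gives
  I(n) ~ e^(f(x*)) · sqrt(2π / |f''(x*)|)
        = exp(21n ln(21n/2) − 21n) · sqrt(2π · 21n / 2^2)
        = (21n/2)^(21n) e^(−21n) · sqrt(2π·21n) / 2
        = (sqrt(2π·21n) / 2) · (21n/(2e))^(21n).
This matches Γ(21n+1)/2^(21n+1) with Stirling applied to Γ.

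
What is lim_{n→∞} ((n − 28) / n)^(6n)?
lim = e^(−168)

Rewrite as (1 − 28/n)^(6n). By the standard limit (1 + x/n)^n → e^x, we have (1 − 28/n)^n → e^(−28), and raising to the 6th power gives e^(−168).
More precisely, ln[(1 − 28/n)^(6n)] = 6n · ln(1 − 28/n) = 6n · (-28/n + O(1/n^2)) = -168 + O(1/n) → -168.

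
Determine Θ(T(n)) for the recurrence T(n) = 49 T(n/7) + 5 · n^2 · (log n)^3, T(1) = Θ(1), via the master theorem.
T(n) = Θ(n^2 · (log n)^4)

Here log_7 49 = 2 and f(n) = 5 · n^2 · (log n)^3 = Θ(n^(log_7 49) · (log n)^3). This is the extended Case 2 of the master theorem (f matches the critical exponent up to log factors), giving T(n) = Θ(n^(log_7 49) · (log n)^(3+1)) = Θ(n^2 · (log n)^4).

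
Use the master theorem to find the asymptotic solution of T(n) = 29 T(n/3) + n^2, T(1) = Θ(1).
T(n) = Θ(n^(log_3 29))

Master theorem: compare f(n) = n^2 to n^(log_3 29) where log_3 29 ≈ 3.065. Since 2 < log_3 29, we have f(n) = O(n^(log_3 29 − ε)) for some ε > 0 — Case 1. Hence T(n) = Θ(n^(log_3 29)).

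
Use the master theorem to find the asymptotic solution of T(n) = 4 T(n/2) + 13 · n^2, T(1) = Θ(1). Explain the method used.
T(n) = Θ(n^2 log n)

log_2 4 = 2, and f(n) = 13 · n^2 = Θ(n^(log_2 4)). This is Case 2 of the master theorem: T(n) = Θ(f(n) · log n) = Θ(n^2 log n).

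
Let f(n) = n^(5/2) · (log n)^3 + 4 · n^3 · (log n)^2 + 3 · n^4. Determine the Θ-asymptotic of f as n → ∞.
f(n) ∈ Θ(n^4)

Compare the terms by growth order. For large n, n^a · (log n)^b dominates n^a' · (log n)^b' iff a > a', or (a = a' and b > b'). Ranking the 3 terms shows the dominant one is 3 · n^4. Hence f(n) ∈ Θ(n^4).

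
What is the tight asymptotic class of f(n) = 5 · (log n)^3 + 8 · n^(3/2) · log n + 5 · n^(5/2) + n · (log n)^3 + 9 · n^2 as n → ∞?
f(n) ∈ Θ(n^(5/2))

Compare the terms by growth order. For large n, n^a · (log n)^b dominates n^a' · (log n)^b' iff a > a', or (a = a' and b > b'). Ranking the 5 terms shows the dominant one is 5 · n^(5/2). Hence f(n) ∈ Θ(n^(5/2)).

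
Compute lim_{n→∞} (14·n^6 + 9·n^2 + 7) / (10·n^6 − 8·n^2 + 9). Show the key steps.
lim = 14/10 = 7/5

For large n the leading n^6 terms dominate both numerator and denominator. Dividing top and bottom by n^6, every other term tends to 0, leaving 14/10 = 7/5.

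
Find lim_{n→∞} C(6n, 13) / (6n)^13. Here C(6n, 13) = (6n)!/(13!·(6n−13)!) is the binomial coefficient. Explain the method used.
lim = 1/13! = 1/6227020800

With N = 6n → ∞: C(N, 13) / N^13 = [N(N−1)…(N−12)] / (13! · N^13) = (1/13!) · 1 · (1 − 1/(6n)) · … · (1 − 12/(6n)). Each factor → 1 as N → ∞, so the limit is 1/13! = 1/6227020800.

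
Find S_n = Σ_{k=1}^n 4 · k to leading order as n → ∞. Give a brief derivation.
S_n ~ 2 · n^2

By integral comparison (Euler-Maclaurin), Σ_{k=1}^n 4 · k = 4 · ∫_0^n x^1 dx + O(n) = 4 · n^2/2 = 2 · n^2 + O(n). (Equivalently, Faulhaber's formula gives the same leading term.)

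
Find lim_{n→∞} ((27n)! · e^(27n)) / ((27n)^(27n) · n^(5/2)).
lim = 0

Stirling: (27n)! ~ sqrt(2π·27n) · (27n/e)^(27n). Hence
  (27n)! · e^(27n) / (27n)^(27n) ~ sqrt(2π·27n).
Dividing by n^(5/2): sqrt(2π·27n) / n^(5/2) = sqrt(2π·27) · n^((1−5)/2), so the expression behaves like sqrt(2π·27) · n^((1−5)/2) → 0.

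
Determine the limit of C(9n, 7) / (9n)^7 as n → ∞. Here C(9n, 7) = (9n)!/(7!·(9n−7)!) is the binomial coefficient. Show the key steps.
lim = 1/7! = 1/5040

With N = 9n → ∞: C(N, 7) / N^7 = [N(N−1)…(N−6)] / (7! · N^7) = (1/7!) · 1 · (1 − 1/(9n)) · … · (1 − 6/(9n)). Each factor → 1 as N → ∞, so the limit is 1/7! = 1/5040.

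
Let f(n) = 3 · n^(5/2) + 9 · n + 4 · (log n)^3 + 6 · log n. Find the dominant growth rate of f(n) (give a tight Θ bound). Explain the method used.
f(n) ∈ Θ(n^(5/2))

Compare the terms by growth order. For large n, n^a · (log n)^b dominates n^a' · (log n)^b' iff a > a', or (a = a' and b > b'). Ranking the 4 terms shows the dominant one is 3 · n^(5/2). Hence f(n) ∈ Θ(n^(5/2)).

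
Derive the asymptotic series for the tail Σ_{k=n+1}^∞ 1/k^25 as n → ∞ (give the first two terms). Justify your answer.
Σ_{k>n} 1/k^25 = 1/(24 · n^24) − 1/(2 · n^25) + O(1/n^26)

Compare to the integral: ∫_{n}^∞ x^(−25) dx = [−x^(−24)/24]_{n}^∞ = 1/((25−1)·n^24). The Euler-Maclaurin correction adds −f(n)/2 = −1/(2·n^25). Euler-Maclaurin then gives
  Σ_{k>n} 1/k^25 = ∫_{n}^∞ dx/x^25 − 1/(2·n^25) + O(1/n^26).
(Equivalently this is ζ(25) − Σ_{k≤n} 1/k^25.)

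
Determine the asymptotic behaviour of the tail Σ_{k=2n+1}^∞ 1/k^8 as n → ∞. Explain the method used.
Σ_{k>2n} 1/k^8 ~ 1/(7 · (2n)^7)

Compare to the integral: ∫_{2n}^∞ x^(−8) dx = [−x^(−7)/7]_{2n}^∞ = 1/((8−1)·(2n)^7). Euler-Maclaurin then gives
  Σ_{k>2n} 1/k^8 = ∫_{2n}^∞ dx/x^8 − 1/(2·(2n)^8) + O(1/(2n)^9).
(Equivalently this is ζ(8) − Σ_{k≤2n} 1/k^8.)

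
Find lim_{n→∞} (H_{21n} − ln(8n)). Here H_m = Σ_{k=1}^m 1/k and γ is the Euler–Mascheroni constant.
lim = ln(21/8) + γ

By Euler-Maclaurin, H_m = ln m + γ + O(1/m). So
  H_{21n} − ln(8n) = ln(21n) + γ − ln(8n) + O(1/n)
                       = ln(21/8) + γ + O(1/n).
Hence the limit is ln(21/8) + γ.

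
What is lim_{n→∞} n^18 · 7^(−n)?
lim = 0

Exponentials with base > 1 dominate every fixed polynomial: for any fixed c, n^c / 7^n → 0 as n → ∞ (e.g. by the ratio test, or by writing 7^n = e^(n ln 7) and noting e^(n ln 7) / n^c → ∞). Hence n^18 · 7^(−n) = n^18 / 7^n → 0.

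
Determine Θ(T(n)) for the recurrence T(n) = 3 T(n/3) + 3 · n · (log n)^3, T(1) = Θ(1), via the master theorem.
T(n) = Θ(n · (log n)^4)

Here log_3 3 = 1 and f(n) = 3 · n · (log n)^3 = Θ(n^(log_3 3) · (log n)^3). This is the extended Case 2 of the master theorem (f matches the critical exponent up to log factors), giving T(n) = Θ(n^(log_3 3) · (log n)^(3+1)) = Θ(n · (log n)^4).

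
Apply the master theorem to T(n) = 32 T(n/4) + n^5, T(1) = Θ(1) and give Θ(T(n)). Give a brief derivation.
T(n) = Θ(n^5)

log_4 32 ≈ 2.500. f(n) = n^5 dominates n^(log_4 32) since 5 > 2.500, and the regularity condition a·f(n/b) = 32·(n/4)^5 = (32/1024)·n^5 ≤ c·f(n) holds with c = 32/1024 ≈ 0.0312 < 1. So this is Case 3: T(n) = Θ(f(n)) = Θ(n^5).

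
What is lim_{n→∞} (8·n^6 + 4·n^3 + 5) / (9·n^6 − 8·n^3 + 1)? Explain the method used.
lim = 8/9

For large n the leading n^6 terms dominate both numerator and denominator. Dividing top and bottom by n^6, every other term tends to 0, leaving 8/9.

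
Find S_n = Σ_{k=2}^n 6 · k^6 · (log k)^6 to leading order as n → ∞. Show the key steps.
S_n ~ 6 · n^7 · (log n)^6 / 7

By integral comparison, S_n = ∫_1^n 6 · x^6 · (log x)^6 dx + O(n^6 · (log n)^6). For the integral, the leading term of ∫_1^n x^6 (log x)^6 dx is n^7/7 · (log n)^6 (by repeated integration by parts; each step lowers the log-exponent and produces a relatively O(1/log n) correction). Hence S_n ~ 6 · n^7 · (log n)^6 / 7.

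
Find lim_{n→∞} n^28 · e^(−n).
lim = 0

Exponentials with base > 1 dominate every fixed polynomial: for any fixed c, n^c / e^n → 0 as n → ∞ (e.g. by the ratio test, or since e^n grows faster than any power of n). Hence n^28 · e^(−n) = n^28 / e^n → 0.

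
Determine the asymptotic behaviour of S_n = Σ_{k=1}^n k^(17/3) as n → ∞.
S_n ~ (3/20) · n^(20/3)

Integral comparison: Σ_{k=1}^n k^(17/3) = ∫_0^n x^(17/3) dx + O(n^(17/3)). The integral is n^(1 + 17/3) / (1 + 17/3) = n^((17+3)/3) / ((17+3)/3) = (3/20) · n^(20/3).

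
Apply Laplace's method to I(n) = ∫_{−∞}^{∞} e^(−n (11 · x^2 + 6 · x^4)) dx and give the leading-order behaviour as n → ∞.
I(n) ~ sqrt(π/(11n))

φ(x) = 11 · x^2 + 6 · x^4 has its unique global minimum at x* = 0 (since φ'(x) = 22x + 24x^3 = 0 only at x = 0 for real x with both coefficients positive, and φ → ∞ as |x| → ∞). At x* = 0, φ(0) = 0 and φ''(0) = 22. Laplace's method then gives
  I(n) ~ sqrt(2π / (n · φ''(0))) · e^(−n φ(0)) = sqrt(2π / (22n)) = sqrt(π/(11n)).
The 6 · x^4 term contributes only at subleading order (an O(1/n) relative correction).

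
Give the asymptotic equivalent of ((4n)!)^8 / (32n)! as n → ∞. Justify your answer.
((4n)!)^8/(32n)! ~ ((2π·4n)^(7/2) / sqrt(8)) · 8^(−8·4n)  →  0

Write N = 4n. Stirling: N! ~ sqrt(2π N)(N/e)^N and (8N)! ~ sqrt(2π·8N)·(8N/e)^(8N).
  (N!)^8/(8N)! ~ (2π N)^(8/2) (N/e)^(8N) / [sqrt(2π·8N) (8N/e)^(8N)]
     = (2π N)^(8/2) / sqrt(2π·8N) · (N/(8N))^(8N)
     = (2π N)^((8−1)/2) / sqrt(8) · 8^(−8N).
Since 8^8 > 1, the factor 8^(−8N) decays exponentially, so the ratio → 0. Substituting N = 4n gives the stated form.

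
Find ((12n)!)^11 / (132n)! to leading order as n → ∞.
((12n)!)^11/(132n)! ~ ((2π·12n)^(10/2) / sqrt(11)) · 11^(−11·12n)  →  0

Write N = 12n. Stirling: N! ~ sqrt(2π N)(N/e)^N and (11N)! ~ sqrt(2π·11N)·(11N/e)^(11N).
  (N!)^11/(11N)! ~ (2π N)^(11/2) (N/e)^(11N) / [sqrt(2π·11N) (11N/e)^(11N)]
     = (2π N)^(11/2) / sqrt(2π·11N) · (N/(11N))^(11N)
     = (2π N)^((11−1)/2) / sqrt(11) · 11^(−11N).
Since 11^11 > 1, the factor 11^(−11N) decays exponentially, so the ratio → 0. Substituting N = 12n gives the stated form.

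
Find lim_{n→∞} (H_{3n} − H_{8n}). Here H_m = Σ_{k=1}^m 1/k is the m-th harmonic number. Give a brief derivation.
lim = ln(3/8)

Euler-Maclaurin gives H_m = ln m + γ + 1/(2m) + O(1/m^2). The γ and O(1/m) terms cancel in the difference:
  H_{3n} − H_{8n} = ln(3n) − ln(8n) + O(1/n) = ln(3/8) + O(1/n).
Hence the limit is ln(3/8).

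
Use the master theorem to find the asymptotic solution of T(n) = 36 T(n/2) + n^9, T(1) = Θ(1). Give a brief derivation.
T(n) = Θ(n^9)

log_2 36 ≈ 5.170. f(n) = n^9 dominates n^(log_2 36) since 9 > 5.170, and the regularity condition a·f(n/b) = 36·(n/2)^9 = (36/512)·n^9 ≤ c·f(n) holds with c = 36/512 ≈ 0.0703 < 1. So this is Case 3: T(n) = Θ(f(n)) = Θ(n^9).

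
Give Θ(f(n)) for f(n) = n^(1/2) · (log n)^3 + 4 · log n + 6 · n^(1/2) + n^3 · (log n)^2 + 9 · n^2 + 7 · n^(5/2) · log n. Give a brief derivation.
f(n) ∈ Θ(n^3 · (log n)^2)

Compare the terms by growth order. For large n, n^a · (log n)^b dominates n^a' · (log n)^b' iff a > a', or (a = a' and b > b'). Ranking the 6 terms shows the dominant one is n^3 · (log n)^2. Hence f(n) ∈ Θ(n^3 · (log n)^2).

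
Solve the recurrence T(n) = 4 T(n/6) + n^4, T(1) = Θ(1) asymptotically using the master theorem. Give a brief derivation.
T(n) = Θ(n^4)

log_6 4 ≈ 0.774. f(n) = n^4 dominates n^(log_6 4) since 4 > 0.774, and the regularity condition a·f(n/b) = 4·(n/6)^4 = (4/1296)·n^4 ≤ c·f(n) holds with c = 4/1296 ≈ 0.00309 < 1. So this is Case 3: T(n) = Θ(f(n)) = Θ(n^4).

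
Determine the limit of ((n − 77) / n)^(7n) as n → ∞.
lim = e^(−539)

Rewrite as (1 − 77/n)^(7n). By the standard limit (1 + x/n)^n → e^x, we have (1 − 77/n)^n → e^(−77), and raising to the 7th power gives e^(−539).
More precisely, ln[(1 − 77/n)^(7n)] = 7n · ln(1 − 77/n) = 7n · (-77/n + O(1/n^2)) = -539 + O(1/n) → -539.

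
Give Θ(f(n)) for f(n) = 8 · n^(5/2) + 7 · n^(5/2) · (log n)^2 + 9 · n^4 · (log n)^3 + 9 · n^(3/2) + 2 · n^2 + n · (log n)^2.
f(n) ∈ Θ(n^4 · (log n)^3)

Compare the terms by growth order. For large n, n^a · (log n)^b dominates n^a' · (log n)^b' iff a > a', or (a = a' and b > b'). Ranking the 6 terms shows the dominant one is 9 · n^4 · (log n)^3. Hence f(n) ∈ Θ(n^4 · (log n)^3).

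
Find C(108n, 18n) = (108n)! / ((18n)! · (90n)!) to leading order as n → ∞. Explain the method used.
C(108n, 18n) ~ (46656/3125)^(18n) · sqrt(3/(5π·18n))

Write N = 18n. Apply Stirling to each factorial:
  (6N)! ~ sqrt(2π·6N) · (6N/e)^(6N),
  N! ~ sqrt(2π N) · (N/e)^N,
  (5N)! ~ sqrt(2π·5N) · (5N/e)^(5N).
The exponential factors combine to (6N)^(6N) / (N^N · (5N)^(5N)) = 6^(6N)/5^(5N) = (6^6/5^5)^N = (46656/3125)^N.
The square-root prefactors combine to sqrt(2π·6N) / (sqrt(2π N)·sqrt(2π·5N)) = sqrt(6 / (2π·5·N)) = sqrt(3/(5π·18n)).
Substituting N = 18n: C(108n, 18n) ~ (46656/3125)^(18n) · sqrt(3/(5π·18n)).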